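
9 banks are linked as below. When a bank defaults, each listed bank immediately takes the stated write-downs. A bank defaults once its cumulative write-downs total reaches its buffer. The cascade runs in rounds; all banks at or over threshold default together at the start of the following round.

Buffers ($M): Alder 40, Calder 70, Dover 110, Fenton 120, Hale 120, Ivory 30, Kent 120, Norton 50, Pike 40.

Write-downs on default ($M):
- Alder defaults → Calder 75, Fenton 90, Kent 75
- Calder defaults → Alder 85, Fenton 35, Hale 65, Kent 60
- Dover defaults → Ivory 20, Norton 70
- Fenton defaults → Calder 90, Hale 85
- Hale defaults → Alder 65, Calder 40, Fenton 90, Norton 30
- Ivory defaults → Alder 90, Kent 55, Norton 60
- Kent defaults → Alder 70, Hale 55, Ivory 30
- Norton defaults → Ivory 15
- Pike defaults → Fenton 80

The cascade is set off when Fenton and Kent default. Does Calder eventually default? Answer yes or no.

Round 1 — Fenton, Kent default (initial).
  Alder: +70 → 70 ≥ 40
  Calder: +90 → 90 ≥ 70
  Hale: +85+55 → 140 ≥ 120
  Ivory: +30 → 30 ≥ 30
Round 2 — Alder, Calder, Hale, Ivory default.
  Norton: +30+60 → 90 ≥ 50
Round 3 — Norton defaults.
No further defaults.

yes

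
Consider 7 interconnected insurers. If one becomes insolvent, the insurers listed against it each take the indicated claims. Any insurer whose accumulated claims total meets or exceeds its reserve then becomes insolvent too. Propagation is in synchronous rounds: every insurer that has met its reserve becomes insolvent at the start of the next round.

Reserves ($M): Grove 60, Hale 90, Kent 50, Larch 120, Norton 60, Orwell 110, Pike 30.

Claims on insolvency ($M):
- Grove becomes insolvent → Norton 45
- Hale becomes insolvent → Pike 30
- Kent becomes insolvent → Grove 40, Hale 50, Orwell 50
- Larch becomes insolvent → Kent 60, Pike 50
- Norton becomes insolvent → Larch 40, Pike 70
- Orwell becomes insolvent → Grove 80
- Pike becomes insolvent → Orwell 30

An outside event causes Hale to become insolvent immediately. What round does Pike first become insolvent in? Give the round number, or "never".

2

Round 1 — Hale becomes insolvent (initial).
  Pike: +30 → 30 ≥ 30
Round 2 — Pike becomes insolvent.
  Orwell: +30 → 30 < 110
No further insolvencies.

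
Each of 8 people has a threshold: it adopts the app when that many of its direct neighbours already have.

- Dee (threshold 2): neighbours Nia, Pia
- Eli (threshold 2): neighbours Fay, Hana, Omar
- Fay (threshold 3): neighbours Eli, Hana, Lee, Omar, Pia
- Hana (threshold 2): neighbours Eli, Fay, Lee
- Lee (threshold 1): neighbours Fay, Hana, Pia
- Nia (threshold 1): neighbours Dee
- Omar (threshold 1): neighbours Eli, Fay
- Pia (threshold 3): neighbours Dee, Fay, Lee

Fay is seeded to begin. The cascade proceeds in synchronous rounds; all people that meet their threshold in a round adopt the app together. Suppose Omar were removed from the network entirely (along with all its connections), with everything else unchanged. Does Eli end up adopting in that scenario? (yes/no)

yes

With Omar removed:
Round 1 — Fay adopts the app (initial).
Round 2 — checking thresholds:
  Eli: 1 of 2 neighbours < 2, holds.
  Hana: 1 of 3 neighbours < 2, holds.
  Lee: 1 of 3 neighbours ≥ 1, adopts the app.
  Pia: 1 of 3 neighbours < 3, holds.
Round 3 — checking thresholds:
  Eli: 1 of 2 neighbours < 2, holds.
  Hana: 2 of 3 neighbours ≥ 2, adopts the app.
  Pia: 2 of 3 neighbours < 3, holds.
Round 4 — checking thresholds:
  Eli: 2 of 2 neighbours ≥ 2, adopts the app.
  Pia: 2 of 3 neighbours < 3, holds.
Round 5 — no new adoptions; cascade stops.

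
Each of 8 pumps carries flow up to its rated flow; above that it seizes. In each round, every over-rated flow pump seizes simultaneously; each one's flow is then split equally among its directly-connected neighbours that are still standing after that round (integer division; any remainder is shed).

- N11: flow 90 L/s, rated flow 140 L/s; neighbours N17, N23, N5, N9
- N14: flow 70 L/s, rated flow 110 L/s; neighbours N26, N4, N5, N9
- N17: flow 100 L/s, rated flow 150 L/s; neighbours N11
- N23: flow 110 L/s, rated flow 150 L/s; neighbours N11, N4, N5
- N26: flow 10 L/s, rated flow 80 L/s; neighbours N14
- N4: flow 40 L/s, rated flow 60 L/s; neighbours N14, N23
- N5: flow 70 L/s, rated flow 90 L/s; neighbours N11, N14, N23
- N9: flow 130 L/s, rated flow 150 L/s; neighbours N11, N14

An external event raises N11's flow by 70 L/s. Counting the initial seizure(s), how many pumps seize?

Round 1 — N11 at 160 > 140. N11 seizes.
  N11 sheds 160 L/s to N17, N23, N5, N9: 40 each.
    N17: 100+40 = 140 ≤ 150
    N23: 110+40 = 150 ≤ 150
    N5: 70+40 = 110 > 90
    N9: 130+40 = 170 > 150
Round 2 — N5, N9 seize.
  N5 sheds 110 L/s to N14, N23: 55 each.
    N14: 70+55 = 125 > 110
    N23: 150+55 = 205 > 150
  N9 sheds 170 L/s to N14: 170 each.
    N14: 125+170 = 295 > 110
Round 3 — N14, N23 seize.
  N14 sheds 295 L/s to N26, N4: 147 each (1 lost).
    N26: 10+147 = 157 > 80
    N4: 40+147 = 187 > 60
  N23 sheds 205 L/s to N4: 205 each.
    N4: 187+205 = 392 > 60
Round 4 — N26, N4 seize.
  N26 sheds 157 L/s: no online neighbours, lost.
  N4 sheds 392 L/s: no online neighbours, lost.
No further seizures.

7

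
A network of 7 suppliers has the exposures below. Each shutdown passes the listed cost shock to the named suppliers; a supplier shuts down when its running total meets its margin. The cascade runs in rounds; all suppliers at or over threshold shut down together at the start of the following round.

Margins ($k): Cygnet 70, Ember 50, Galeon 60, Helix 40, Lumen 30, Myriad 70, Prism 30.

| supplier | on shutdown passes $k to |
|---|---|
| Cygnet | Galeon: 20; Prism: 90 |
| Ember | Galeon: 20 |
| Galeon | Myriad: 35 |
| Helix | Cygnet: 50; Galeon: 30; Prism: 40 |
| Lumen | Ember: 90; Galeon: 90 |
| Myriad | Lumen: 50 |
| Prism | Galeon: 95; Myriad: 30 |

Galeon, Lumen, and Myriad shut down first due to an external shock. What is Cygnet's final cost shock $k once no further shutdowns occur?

0

Round 1 — Galeon, Lumen, Myriad shut down (initial).
  Ember: +90 → 90 ≥ 50
Round 2 — Ember shuts down.
No further shutdowns.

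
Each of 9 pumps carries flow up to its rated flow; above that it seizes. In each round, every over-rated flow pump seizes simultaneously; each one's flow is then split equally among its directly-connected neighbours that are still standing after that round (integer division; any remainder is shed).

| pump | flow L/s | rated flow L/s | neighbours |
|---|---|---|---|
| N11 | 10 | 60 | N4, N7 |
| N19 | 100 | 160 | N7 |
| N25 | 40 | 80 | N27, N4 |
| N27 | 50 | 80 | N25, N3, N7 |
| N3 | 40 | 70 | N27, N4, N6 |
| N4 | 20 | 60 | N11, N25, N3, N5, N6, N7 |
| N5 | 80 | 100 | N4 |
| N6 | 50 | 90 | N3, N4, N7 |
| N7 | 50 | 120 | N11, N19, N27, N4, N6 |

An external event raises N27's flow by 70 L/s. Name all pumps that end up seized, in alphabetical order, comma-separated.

N27, N3

Round 1 — N27 at 120 > 80. N27 seizes.
  N27 sheds 120 L/s to N25, N3, N7: 40 each.
    N25: 40+40 = 80 ≤ 80
    N3: 40+40 = 80 > 70
    N7: 50+40 = 90 ≤ 120
Round 2 — N3 seizes.
  N3 sheds 80 L/s to N4, N6: 40 each.
    N4: 20+40 = 60 ≤ 60
    N6: 50+40 = 90 ≤ 90
No further seizures.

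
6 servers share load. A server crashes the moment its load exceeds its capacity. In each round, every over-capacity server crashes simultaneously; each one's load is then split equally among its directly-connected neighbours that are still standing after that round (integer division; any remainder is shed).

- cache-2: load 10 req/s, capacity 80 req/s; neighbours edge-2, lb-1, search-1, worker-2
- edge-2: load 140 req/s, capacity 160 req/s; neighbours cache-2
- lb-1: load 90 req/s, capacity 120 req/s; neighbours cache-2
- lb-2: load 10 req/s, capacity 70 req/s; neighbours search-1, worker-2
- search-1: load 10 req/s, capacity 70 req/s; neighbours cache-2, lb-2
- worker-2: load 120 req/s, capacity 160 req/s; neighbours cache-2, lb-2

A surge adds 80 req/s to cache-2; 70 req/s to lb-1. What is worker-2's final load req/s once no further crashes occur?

150

Round 1 — cache-2 at 90 > 80; lb-1 at 160 > 120. cache-2, lb-1 crash.
  cache-2 sheds 90 req/s to edge-2, search-1, worker-2: 30 each.
    edge-2: 140+30 = 170 > 160
    search-1: 10+30 = 40 ≤ 70
    worker-2: 120+30 = 150 ≤ 160
  lb-1 sheds 160 req/s: no online neighbours, lost.
Round 2 — edge-2 crashes.
  edge-2 sheds 170 req/s: no online neighbours, lost.
No further crashes.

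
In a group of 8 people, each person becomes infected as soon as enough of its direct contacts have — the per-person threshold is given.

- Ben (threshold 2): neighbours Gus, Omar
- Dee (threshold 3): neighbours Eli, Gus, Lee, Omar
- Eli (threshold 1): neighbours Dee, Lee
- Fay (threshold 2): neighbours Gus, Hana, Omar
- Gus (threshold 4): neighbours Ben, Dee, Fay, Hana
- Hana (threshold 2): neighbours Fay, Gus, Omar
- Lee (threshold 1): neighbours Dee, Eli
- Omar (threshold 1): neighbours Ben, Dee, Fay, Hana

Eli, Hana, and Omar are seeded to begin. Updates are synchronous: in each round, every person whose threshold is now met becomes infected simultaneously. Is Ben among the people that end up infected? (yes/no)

no

Round 1 — Eli, Hana, Omar become infected (initial).
Round 2 — checking thresholds:
  Ben: 1 of 2 neighbours < 2, below threshold.
  Dee: 2 of 4 neighbours < 3, below threshold.
  Fay: 2 of 3 neighbours ≥ 2, becomes infected.
  Gus: 1 of 4 neighbours < 4, below threshold.
  Lee: 1 of 2 neighbours ≥ 1, becomes infected.
Round 3 — checking thresholds:
  Ben: 1 of 2 neighbours < 2, below threshold.
  Dee: 3 of 4 neighbours ≥ 3, becomes infected.
  Gus: 2 of 4 neighbours < 4, below threshold.
Round 4 — no new infections; cascade stops.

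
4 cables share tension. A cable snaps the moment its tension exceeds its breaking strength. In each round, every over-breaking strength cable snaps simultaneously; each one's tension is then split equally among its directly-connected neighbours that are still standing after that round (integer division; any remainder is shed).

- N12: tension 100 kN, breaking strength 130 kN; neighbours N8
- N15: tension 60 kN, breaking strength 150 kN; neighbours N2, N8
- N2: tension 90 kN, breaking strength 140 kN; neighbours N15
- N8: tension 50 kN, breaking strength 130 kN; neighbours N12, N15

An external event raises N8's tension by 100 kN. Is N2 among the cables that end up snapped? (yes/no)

no

Round 1 — N8 at 150 > 130. N8 snaps.
  N8 sheds 150 kN to N12, N15: 75 each.
    N12: 100+75 = 175 > 130
    N15: 60+75 = 135 ≤ 150
Round 2 — N12 snaps.
  N12 sheds 175 kN: no online neighbours, lost.
No further breaks.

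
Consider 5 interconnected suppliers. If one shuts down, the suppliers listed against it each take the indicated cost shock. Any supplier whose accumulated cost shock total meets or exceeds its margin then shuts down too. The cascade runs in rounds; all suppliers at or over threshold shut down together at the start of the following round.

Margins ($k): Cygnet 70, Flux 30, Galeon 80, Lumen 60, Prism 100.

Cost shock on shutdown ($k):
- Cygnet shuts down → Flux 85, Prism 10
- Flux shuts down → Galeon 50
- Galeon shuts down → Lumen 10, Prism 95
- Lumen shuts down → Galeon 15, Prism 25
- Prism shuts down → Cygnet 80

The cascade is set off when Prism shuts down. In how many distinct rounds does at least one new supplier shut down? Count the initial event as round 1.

3

Round 1 — Prism shuts down (initial).
  Cygnet: +80 → 80 ≥ 70
Round 2 — Cygnet shuts down.
  Flux: +85 → 85 ≥ 30
Round 3 — Flux shuts down.
  Galeon: +50 → 50 < 80
No further shutdowns.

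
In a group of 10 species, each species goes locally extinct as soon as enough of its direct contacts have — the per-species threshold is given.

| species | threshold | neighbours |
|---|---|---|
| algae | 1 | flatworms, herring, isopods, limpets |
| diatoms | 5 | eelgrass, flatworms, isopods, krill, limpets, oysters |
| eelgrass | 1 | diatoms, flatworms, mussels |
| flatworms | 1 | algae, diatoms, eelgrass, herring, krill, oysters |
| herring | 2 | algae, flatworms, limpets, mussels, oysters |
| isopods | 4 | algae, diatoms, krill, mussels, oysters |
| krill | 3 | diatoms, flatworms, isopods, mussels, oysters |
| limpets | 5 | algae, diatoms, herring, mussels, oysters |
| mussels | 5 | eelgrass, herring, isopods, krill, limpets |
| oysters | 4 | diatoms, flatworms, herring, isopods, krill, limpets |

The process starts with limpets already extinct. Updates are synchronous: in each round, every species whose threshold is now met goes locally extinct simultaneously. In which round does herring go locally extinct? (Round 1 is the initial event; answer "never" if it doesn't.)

Round 1 — limpets goes locally extinct (initial).
Round 2 — checking thresholds:
  algae: 1 of 4 neighbours ≥ 1, goes locally extinct.
  diatoms: 1 of 6 neighbours < 5, holds.
  herring: 1 of 5 neighbours < 2, holds.
  mussels: 1 of 5 neighbours < 5, holds.
  oysters: 1 of 6 neighbours < 4, holds.
Round 3 — checking thresholds:
  diatoms: 1 of 6 neighbours < 5, holds.
  flatworms: 1 of 6 neighbours ≥ 1, goes locally extinct.
  herring: 2 of 5 neighbours ≥ 2, goes locally extinct.
  isopods: 1 of 5 neighbours < 4, holds.
  mussels: 1 of 5 neighbours < 5, holds.
  oysters: 1 of 6 neighbours < 4, holds.
Round 4 — checking thresholds:
  diatoms: 2 of 6 neighbours < 5, holds.
  eelgrass: 1 of 3 neighbours ≥ 1, goes locally extinct.
  isopods: 1 of 5 neighbours < 4, holds.
  krill: 1 of 5 neighbours < 3, holds.
  mussels: 2 of 5 neighbours < 5, holds.
  oysters: 3 of 6 neighbours < 4, holds.
Round 5 — no new extinctions; cascade stops.

3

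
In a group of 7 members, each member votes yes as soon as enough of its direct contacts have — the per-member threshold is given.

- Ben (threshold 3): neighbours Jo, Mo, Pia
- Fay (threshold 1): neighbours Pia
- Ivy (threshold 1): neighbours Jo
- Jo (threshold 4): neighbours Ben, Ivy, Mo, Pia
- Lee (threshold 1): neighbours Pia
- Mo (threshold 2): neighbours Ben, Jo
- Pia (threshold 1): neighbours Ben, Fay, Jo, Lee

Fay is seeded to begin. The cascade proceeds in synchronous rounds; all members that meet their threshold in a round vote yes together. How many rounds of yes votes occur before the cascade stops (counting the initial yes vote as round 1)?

Round 1 — Fay votes yes (initial).
Round 2 — checking thresholds:
  Pia: 1 of 4 neighbours ≥ 1, votes yes.
Round 3 — checking thresholds:
  Ben: 1 of 3 neighbours < 3, not yet.
  Jo: 1 of 4 neighbours < 4, not yet.
  Lee: 1 of 1 neighbours ≥ 1, votes yes.
Round 4 — no new yes votes; cascade stops.

3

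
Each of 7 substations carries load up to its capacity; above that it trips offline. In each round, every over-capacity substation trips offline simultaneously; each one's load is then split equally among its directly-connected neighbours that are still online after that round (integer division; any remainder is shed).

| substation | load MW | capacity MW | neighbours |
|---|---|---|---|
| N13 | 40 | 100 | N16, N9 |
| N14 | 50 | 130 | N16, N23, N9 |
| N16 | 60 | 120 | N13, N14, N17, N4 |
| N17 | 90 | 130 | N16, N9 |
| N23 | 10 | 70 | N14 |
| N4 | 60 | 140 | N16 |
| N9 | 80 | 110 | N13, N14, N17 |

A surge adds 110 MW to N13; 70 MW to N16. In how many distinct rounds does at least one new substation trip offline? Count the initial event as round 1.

Round 1 — N13 at 150 > 100; N16 at 130 > 120. N13, N16 trip offline.
  N13 sheds 150 MW to N9: 150 each.
    N9: 80+150 = 230 > 110
  N16 sheds 130 MW to N14, N17, N4: 43 each (1 lost).
    N14: 50+43 = 93 ≤ 130
    N17: 90+43 = 133 > 130
    N4: 60+43 = 103 ≤ 140
Round 2 — N17, N9 trip offline.
  N17 sheds 133 MW: no online neighbours, lost.
  N9 sheds 230 MW to N14: 230 each.
    N14: 93+230 = 323 > 130
Round 3 — N14 trips offline.
  N14 sheds 323 MW to N23: 323 each.
    N23: 10+323 = 333 > 70
Round 4 — N23 trips offline.
  N23 sheds 333 MW: no online neighbours, lost.
No further trips.

4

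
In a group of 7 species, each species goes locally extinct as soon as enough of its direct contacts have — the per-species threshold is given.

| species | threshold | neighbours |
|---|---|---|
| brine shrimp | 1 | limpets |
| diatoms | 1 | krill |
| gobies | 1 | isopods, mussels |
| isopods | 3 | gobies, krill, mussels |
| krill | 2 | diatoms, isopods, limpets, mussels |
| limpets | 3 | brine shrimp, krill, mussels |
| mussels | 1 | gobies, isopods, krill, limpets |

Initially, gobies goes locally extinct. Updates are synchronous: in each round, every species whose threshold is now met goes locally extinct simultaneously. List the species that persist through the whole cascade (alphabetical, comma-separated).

Round 1 — gobies goes locally extinct (initial).
Round 2 — checking thresholds:
  isopods: 1 of 3 neighbours < 3, below threshold.
  mussels: 1 of 4 neighbours ≥ 1, goes locally extinct.
Round 3 — no new extinctions; cascade stops.

brine shrimp, diatoms, isopods, krill, limpets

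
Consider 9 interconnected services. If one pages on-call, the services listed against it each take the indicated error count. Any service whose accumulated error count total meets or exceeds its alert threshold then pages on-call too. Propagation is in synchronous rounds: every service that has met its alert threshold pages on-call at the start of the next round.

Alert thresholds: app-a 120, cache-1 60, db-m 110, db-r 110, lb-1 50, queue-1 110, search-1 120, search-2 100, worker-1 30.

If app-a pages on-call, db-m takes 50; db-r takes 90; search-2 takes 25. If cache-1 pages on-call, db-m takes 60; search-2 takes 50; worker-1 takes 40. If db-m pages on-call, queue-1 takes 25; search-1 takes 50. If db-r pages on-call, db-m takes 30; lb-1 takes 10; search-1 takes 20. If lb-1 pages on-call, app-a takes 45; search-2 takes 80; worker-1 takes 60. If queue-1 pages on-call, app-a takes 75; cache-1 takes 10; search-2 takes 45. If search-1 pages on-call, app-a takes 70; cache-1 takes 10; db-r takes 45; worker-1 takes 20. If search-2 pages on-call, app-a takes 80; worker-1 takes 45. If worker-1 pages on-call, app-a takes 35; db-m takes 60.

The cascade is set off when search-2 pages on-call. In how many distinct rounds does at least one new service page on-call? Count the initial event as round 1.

Round 1 — search-2 pages on-call (initial).
  app-a: +80 → 80 < 120
  worker-1: +45 → 45 ≥ 30
Round 2 — worker-1 pages on-call.
  app-a: +35 → 115 < 120
  db-m: +60 → 60 < 110
No further pages.

2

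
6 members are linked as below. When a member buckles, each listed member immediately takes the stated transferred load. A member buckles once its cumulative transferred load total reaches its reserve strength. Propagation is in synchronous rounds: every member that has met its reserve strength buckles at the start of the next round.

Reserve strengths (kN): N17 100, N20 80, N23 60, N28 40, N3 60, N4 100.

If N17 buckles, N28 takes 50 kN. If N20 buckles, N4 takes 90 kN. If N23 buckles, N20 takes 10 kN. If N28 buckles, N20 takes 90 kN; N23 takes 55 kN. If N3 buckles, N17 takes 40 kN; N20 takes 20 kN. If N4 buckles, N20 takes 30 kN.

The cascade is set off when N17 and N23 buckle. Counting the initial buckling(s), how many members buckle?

Round 1 — N17, N23 buckle (initial).
  N20: +10 → 10 < 80
  N28: +50 → 50 ≥ 40
Round 2 — N28 buckles.
  N20: +90 → 100 ≥ 80
Round 3 — N20 buckles.
  N4: +90 → 90 < 100
No further bucklings.

4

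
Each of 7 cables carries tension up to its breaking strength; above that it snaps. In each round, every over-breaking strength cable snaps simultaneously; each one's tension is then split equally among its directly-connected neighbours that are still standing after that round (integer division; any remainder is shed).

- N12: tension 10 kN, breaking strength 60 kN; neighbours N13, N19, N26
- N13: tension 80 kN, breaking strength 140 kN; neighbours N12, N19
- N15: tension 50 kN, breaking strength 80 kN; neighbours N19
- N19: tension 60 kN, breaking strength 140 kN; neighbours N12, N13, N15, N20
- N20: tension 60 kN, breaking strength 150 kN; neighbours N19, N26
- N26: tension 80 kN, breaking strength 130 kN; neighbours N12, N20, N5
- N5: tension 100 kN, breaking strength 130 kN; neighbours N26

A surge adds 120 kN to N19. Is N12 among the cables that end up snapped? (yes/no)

Round 1 — N19 at 180 > 140. N19 snaps.
  N19 sheds 180 kN to N12, N13, N15, N20: 45 each.
    N12: 10+45 = 55 ≤ 60
    N13: 80+45 = 125 ≤ 140
    N15: 50+45 = 95 > 80
    N20: 60+45 = 105 ≤ 150
Round 2 — N15 snaps.
  N15 sheds 95 kN: no online neighbours, lost.
No further breaks.

no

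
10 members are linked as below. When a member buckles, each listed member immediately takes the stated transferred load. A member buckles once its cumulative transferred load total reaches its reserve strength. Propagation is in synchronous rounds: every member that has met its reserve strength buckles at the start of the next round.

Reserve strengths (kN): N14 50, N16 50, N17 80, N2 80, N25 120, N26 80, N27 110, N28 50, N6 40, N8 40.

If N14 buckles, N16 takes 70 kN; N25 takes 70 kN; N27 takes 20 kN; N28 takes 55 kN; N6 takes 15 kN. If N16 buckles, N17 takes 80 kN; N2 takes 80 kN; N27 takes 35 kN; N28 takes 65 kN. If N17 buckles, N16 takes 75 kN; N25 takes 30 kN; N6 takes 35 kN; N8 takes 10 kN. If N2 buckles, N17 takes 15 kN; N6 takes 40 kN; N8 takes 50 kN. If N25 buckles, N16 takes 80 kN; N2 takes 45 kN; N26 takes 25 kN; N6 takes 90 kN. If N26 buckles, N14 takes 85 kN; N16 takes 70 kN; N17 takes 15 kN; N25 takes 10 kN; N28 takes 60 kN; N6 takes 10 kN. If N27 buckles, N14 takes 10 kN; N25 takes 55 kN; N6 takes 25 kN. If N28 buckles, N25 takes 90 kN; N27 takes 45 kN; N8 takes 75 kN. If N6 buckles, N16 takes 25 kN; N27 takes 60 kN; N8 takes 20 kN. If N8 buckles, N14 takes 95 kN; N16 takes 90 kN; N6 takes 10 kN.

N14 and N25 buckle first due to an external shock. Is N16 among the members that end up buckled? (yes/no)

Round 1 — N14, N25 buckle (initial).
  N16: +70+80 → 150 ≥ 50
  N2: +45 → 45 < 80
  N26: +25 → 25 < 80
  N27: +20 → 20 < 110
  N28: +55 → 55 ≥ 50
  N6: +15+90 → 105 ≥ 40
Round 2 — N16, N28, N6 buckle.
  N17: +80 → 80 ≥ 80
  N2: +80 → 125 ≥ 80
  N27: +35+45+60 → 160 ≥ 110
  N8: +75+20 → 95 ≥ 40
Round 3 — N17, N2, N27, N8 buckle.
No further bucklings.

yes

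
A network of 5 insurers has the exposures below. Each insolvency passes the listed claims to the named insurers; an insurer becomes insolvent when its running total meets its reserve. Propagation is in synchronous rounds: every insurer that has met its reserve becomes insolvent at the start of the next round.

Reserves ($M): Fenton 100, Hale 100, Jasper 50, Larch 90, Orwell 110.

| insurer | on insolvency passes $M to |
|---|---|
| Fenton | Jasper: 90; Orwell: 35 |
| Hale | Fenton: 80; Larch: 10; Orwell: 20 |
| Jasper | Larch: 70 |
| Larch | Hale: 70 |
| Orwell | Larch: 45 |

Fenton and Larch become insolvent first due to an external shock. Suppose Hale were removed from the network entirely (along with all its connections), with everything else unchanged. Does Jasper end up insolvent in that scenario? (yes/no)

With Hale removed:
Round 1 — Fenton, Larch become insolvent (initial).
  Jasper: +90 → 90 ≥ 50
  Orwell: +35 → 35 < 110
Round 2 — Jasper becomes insolvent.
No further insolvencies.

yes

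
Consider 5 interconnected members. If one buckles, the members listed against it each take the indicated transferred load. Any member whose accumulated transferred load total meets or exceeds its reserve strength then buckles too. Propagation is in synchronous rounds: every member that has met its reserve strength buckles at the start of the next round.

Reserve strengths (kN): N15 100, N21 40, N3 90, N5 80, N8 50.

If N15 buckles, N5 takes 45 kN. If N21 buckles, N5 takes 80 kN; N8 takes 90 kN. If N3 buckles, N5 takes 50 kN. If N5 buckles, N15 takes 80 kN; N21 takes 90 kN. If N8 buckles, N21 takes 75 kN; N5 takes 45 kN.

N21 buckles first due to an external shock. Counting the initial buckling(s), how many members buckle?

Round 1 — N21 buckles (initial).
  N5: +80 → 80 ≥ 80
  N8: +90 → 90 ≥ 50
Round 2 — N5, N8 buckle.
  N15: +80 → 80 < 100
No further bucklings.

3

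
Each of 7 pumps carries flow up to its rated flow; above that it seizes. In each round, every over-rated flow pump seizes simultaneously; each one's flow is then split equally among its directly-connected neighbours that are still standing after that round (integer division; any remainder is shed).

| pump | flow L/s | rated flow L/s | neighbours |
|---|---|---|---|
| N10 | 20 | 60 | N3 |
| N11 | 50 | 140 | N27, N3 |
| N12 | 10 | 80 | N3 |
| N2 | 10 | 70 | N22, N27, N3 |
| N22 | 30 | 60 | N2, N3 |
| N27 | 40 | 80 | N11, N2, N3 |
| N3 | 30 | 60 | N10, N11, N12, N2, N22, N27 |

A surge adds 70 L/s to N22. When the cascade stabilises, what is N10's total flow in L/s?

Round 1 — N22 at 100 > 60. N22 seizes.
  N22 sheds 100 L/s to N2, N3: 50 each.
    N2: 10+50 = 60 ≤ 70
    N3: 30+50 = 80 > 60
Round 2 — N3 seizes.
  N3 sheds 80 L/s to N10, N11, N12, N2, N27: 16 each.
    N10: 20+16 = 36 ≤ 60
    N11: 50+16 = 66 ≤ 140
    N12: 10+16 = 26 ≤ 80
    N2: 60+16 = 76 > 70
    N27: 40+16 = 56 ≤ 80
Round 3 — N2 seizes.
  N2 sheds 76 L/s to N27: 76 each.
    N27: 56+76 = 132 > 80
Round 4 — N27 seizes.
  N27 sheds 132 L/s to N11: 132 each.
    N11: 66+132 = 198 > 140
Round 5 — N11 seizes.
  N11 sheds 198 L/s: no online neighbours, lost.
No further seizures.

36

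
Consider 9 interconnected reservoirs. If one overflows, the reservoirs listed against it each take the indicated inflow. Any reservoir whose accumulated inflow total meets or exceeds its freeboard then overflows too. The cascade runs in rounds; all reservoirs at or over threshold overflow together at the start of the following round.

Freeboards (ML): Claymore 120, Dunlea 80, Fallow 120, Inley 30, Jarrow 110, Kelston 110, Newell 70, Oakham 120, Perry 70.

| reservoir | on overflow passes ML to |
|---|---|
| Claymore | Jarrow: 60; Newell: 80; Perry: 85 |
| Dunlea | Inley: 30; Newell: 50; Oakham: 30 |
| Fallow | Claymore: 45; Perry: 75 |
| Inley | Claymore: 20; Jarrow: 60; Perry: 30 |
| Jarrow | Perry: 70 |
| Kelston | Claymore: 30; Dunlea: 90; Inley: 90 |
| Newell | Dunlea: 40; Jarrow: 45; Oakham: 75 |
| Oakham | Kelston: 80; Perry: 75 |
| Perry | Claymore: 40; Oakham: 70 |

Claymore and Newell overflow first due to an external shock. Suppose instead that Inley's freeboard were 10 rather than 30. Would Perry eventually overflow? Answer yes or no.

yes

With Inley's freeboard at 10:
Round 1 — Claymore, Newell overflow (initial).
  Dunlea: +40 → 40 < 80
  Jarrow: +60+45 → 105 < 110
  Oakham: +75 → 75 < 120
  Perry: +85 → 85 ≥ 70
Round 2 — Perry overflows.
  Oakham: +70 → 145 ≥ 120
Round 3 — Oakham overflows.
  Kelston: +80 → 80 < 110
No further overflows.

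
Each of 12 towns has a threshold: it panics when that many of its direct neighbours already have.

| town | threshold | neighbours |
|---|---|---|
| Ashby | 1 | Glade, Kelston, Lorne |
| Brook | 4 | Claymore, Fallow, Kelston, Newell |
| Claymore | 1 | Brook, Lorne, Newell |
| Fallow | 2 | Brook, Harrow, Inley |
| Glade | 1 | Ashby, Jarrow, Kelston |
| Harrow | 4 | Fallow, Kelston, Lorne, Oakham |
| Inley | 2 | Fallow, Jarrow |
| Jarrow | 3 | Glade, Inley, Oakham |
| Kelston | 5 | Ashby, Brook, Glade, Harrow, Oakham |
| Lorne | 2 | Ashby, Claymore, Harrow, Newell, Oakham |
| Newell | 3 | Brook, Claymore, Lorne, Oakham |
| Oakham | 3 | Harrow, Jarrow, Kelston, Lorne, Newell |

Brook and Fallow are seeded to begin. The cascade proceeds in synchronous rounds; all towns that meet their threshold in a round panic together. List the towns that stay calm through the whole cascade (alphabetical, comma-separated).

Round 1 — Brook, Fallow panic (initial).
Round 2 — checking thresholds:
  Claymore: 1 of 3 neighbours ≥ 1, panics.
  Harrow: 1 of 4 neighbours < 4, holds.
  Inley: 1 of 2 neighbours < 2, holds.
  Kelston: 1 of 5 neighbours < 5, holds.
  Newell: 1 of 4 neighbours < 3, holds.
Round 3 — no new panics; cascade stops.

Ashby, Glade, Harrow, Inley, Jarrow, Kelston, Lorne, Newell, Oakham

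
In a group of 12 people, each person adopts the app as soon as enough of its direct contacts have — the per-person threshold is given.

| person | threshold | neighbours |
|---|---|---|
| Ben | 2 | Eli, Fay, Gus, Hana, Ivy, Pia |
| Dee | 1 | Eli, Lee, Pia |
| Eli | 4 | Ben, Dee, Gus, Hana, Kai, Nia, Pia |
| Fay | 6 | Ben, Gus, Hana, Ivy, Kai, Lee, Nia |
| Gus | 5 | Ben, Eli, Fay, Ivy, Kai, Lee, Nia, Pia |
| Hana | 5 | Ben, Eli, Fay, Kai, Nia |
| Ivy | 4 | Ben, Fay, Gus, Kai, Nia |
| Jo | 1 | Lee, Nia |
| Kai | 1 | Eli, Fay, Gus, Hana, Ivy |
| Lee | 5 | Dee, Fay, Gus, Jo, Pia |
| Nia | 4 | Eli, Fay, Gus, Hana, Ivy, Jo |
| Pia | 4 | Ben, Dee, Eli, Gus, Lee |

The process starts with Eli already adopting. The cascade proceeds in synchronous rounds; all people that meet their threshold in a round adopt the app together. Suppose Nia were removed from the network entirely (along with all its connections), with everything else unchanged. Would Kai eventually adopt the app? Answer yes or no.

With Nia removed:
Round 1 — Eli adopts the app (initial).
Round 2 — checking thresholds:
  Ben: 1 of 6 neighbours < 2, not yet.
  Dee: 1 of 3 neighbours ≥ 1, adopts the app.
  Gus: 1 of 7 neighbours < 5, not yet.
  Hana: 1 of 4 neighbours < 5, not yet.
  Kai: 1 of 5 neighbours ≥ 1, adopts the app.
  Pia: 1 of 5 neighbours < 4, not yet.
Round 3 — no new adoptions; cascade stops.

yes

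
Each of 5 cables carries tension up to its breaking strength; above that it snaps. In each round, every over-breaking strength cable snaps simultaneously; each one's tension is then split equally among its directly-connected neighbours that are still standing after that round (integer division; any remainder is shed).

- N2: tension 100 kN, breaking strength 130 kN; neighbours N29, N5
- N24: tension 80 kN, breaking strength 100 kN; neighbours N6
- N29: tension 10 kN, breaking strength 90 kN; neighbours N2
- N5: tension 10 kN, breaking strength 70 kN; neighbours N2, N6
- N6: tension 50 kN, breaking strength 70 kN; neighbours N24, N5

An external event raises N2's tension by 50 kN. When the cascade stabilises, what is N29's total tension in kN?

85

Round 1 — N2 at 150 > 130. N2 snaps.
  N2 sheds 150 kN to N29, N5: 75 each.
    N29: 10+75 = 85 ≤ 90
    N5: 10+75 = 85 > 70
Round 2 — N5 snaps.
  N5 sheds 85 kN to N6: 85 each.
    N6: 50+85 = 135 > 70
Round 3 — N6 snaps.
  N6 sheds 135 kN to N24: 135 each.
    N24: 80+135 = 215 > 100
Round 4 — N24 snaps.
  N24 sheds 215 kN: no online neighbours, lost.
No further breaks.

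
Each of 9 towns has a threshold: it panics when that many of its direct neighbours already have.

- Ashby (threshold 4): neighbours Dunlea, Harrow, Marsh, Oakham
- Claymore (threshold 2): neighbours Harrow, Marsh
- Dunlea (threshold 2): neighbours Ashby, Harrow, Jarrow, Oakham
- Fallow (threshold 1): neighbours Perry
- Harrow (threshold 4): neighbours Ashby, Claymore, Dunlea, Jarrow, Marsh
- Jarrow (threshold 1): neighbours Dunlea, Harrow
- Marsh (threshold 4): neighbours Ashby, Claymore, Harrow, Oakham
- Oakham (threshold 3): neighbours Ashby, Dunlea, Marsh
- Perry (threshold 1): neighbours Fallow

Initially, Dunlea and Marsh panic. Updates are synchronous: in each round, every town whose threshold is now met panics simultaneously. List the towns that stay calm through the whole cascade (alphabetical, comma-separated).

Ashby, Claymore, Fallow, Harrow, Oakham, Perry

Round 1 — Dunlea, Marsh panic (initial).
Round 2 — checking thresholds:
  Ashby: 2 of 4 neighbours < 4, not yet.
  Claymore: 1 of 2 neighbours < 2, not yet.
  Harrow: 2 of 5 neighbours < 4, not yet.
  Jarrow: 1 of 2 neighbours ≥ 1, panics.
  Oakham: 2 of 3 neighbours < 3, not yet.
Round 3 — no new panics; cascade stops.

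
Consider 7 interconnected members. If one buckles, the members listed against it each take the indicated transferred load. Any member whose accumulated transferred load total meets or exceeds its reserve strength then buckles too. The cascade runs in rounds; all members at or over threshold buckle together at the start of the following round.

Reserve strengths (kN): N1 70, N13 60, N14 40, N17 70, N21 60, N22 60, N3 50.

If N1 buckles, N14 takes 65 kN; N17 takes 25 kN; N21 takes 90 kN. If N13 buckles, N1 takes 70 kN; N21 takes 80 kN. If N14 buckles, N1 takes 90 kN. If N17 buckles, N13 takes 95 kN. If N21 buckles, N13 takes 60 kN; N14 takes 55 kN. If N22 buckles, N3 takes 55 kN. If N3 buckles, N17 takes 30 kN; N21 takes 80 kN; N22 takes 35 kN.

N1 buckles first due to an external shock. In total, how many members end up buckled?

4

Round 1 — N1 buckles (initial).
  N14: +65 → 65 ≥ 40
  N17: +25 → 25 < 70
  N21: +90 → 90 ≥ 60
Round 2 — N14, N21 buckle.
  N13: +60 → 60 ≥ 60
Round 3 — N13 buckles.
No further bucklings.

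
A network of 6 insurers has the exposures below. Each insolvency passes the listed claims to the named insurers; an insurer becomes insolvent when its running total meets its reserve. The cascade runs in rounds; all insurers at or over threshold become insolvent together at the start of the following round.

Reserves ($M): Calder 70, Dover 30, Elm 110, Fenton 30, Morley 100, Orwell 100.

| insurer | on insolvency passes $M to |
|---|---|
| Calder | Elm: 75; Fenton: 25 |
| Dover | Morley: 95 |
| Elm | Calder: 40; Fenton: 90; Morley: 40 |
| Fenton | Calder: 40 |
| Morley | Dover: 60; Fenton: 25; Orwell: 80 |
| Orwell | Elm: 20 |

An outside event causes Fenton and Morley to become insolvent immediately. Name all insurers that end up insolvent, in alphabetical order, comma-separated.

Dover, Fenton, Morley

Round 1 — Fenton, Morley become insolvent (initial).
  Calder: +40 → 40 < 70
  Dover: +60 → 60 ≥ 30
  Orwell: +80 → 80 < 100
Round 2 — Dover becomes insolvent.
No further insolvencies.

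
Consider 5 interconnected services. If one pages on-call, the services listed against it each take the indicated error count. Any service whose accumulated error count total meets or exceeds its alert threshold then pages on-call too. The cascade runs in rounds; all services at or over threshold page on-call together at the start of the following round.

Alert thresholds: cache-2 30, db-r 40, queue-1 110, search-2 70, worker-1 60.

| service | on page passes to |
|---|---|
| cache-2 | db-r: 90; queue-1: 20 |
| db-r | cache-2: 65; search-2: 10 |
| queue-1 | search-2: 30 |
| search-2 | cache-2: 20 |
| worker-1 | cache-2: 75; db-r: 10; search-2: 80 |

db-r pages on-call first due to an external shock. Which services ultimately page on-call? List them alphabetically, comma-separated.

Round 1 — db-r pages on-call (initial).
  cache-2: +65 → 65 ≥ 30
  search-2: +10 → 10 < 70
Round 2 — cache-2 pages on-call.
  queue-1: +20 → 20 < 110
No further pages.

cache-2, db-r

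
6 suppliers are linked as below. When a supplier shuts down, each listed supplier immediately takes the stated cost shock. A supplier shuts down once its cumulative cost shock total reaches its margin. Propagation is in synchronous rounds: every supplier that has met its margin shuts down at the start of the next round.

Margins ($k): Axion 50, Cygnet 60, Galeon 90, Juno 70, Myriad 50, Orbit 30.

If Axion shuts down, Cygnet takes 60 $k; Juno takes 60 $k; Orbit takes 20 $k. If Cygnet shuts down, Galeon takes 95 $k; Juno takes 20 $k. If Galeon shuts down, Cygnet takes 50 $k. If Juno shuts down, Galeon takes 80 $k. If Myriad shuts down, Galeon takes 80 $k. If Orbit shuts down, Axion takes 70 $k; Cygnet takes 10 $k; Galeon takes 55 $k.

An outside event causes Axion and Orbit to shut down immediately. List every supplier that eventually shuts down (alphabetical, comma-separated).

Round 1 — Axion, Orbit shut down (initial).
  Cygnet: +60+10 → 70 ≥ 60
  Galeon: +55 → 55 < 90
  Juno: +60 → 60 < 70
Round 2 — Cygnet shuts down.
  Galeon: +95 → 150 ≥ 90
  Juno: +20 → 80 ≥ 70
Round 3 — Galeon, Juno shut down.
No further shutdowns.

Axion, Cygnet, Galeon, Juno, Orbit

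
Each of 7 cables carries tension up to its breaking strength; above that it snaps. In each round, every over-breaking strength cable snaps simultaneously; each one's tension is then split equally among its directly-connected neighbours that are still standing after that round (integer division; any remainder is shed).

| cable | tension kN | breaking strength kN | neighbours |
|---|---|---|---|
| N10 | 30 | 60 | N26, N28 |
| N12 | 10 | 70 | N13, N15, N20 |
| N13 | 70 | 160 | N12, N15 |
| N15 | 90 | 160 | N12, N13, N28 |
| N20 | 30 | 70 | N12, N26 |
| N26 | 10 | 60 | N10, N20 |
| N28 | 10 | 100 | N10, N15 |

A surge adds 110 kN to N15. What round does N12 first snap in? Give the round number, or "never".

2

Round 1 — N15 at 200 > 160. N15 snaps.
  N15 sheds 200 kN to N12, N13, N28: 66 each (2 lost).
    N12: 10+66 = 76 > 70
    N13: 70+66 = 136 ≤ 160
    N28: 10+66 = 76 ≤ 100
Round 2 — N12 snaps.
  N12 sheds 76 kN to N13, N20: 38 each.
    N13: 136+38 = 174 > 160
    N20: 30+38 = 68 ≤ 70
Round 3 — N13 snaps.
  N13 sheds 174 kN: no online neighbours, lost.
No further breaks.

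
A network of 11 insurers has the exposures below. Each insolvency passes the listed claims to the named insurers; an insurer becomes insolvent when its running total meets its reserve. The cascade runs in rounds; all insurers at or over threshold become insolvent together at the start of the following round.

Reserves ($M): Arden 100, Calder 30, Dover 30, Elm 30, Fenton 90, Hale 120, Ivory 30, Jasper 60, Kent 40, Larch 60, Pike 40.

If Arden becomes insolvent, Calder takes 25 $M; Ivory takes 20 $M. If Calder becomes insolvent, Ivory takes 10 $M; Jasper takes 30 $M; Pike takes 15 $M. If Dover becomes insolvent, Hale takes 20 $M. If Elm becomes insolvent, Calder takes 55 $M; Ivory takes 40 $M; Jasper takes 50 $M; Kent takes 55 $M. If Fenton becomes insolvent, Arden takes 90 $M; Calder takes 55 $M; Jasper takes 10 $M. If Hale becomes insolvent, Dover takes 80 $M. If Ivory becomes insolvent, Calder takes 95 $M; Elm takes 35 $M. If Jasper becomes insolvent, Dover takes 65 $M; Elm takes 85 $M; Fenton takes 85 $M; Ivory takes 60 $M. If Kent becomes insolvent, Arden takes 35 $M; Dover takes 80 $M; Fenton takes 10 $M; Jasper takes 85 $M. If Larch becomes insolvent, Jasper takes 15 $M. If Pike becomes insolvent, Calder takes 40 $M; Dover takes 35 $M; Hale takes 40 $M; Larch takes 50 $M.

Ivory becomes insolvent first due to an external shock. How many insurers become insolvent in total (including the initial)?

8

Round 1 — Ivory becomes insolvent (initial).
  Calder: +95 → 95 ≥ 30
  Elm: +35 → 35 ≥ 30
Round 2 — Calder, Elm become insolvent.
  Jasper: +30+50 → 80 ≥ 60
  Kent: +55 → 55 ≥ 40
  Pike: +15 → 15 < 40
Round 3 — Jasper, Kent become insolvent.
  Arden: +35 → 35 < 100
  Dover: +65+80 → 145 ≥ 30
  Fenton: +85+10 → 95 ≥ 90
Round 4 — Dover, Fenton become insolvent.
  Arden: +90 → 125 ≥ 100
  Hale: +20 → 20 < 120
Round 5 — Arden becomes insolvent.
No further insolvencies.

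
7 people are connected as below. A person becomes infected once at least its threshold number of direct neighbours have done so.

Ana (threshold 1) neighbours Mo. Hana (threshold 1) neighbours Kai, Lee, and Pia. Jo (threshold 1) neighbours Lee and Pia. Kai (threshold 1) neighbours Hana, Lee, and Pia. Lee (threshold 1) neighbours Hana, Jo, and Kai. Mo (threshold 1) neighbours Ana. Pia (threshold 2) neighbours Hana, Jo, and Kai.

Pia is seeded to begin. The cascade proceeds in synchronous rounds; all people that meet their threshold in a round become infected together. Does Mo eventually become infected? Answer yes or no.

Round 1 — Pia becomes infected (initial).
Round 2 — checking thresholds:
  Hana: 1 of 3 neighbours ≥ 1, becomes infected.
  Jo: 1 of 2 neighbours ≥ 1, becomes infected.
  Kai: 1 of 3 neighbours ≥ 1, becomes infected.
Round 3 — checking thresholds:
  Lee: 3 of 3 neighbours ≥ 1, becomes infected.
Round 4 — no new infections; cascade stops.

no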